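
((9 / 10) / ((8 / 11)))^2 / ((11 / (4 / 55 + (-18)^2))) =45117 / 1000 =45.12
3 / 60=1 / 20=0.05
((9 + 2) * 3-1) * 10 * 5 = 1600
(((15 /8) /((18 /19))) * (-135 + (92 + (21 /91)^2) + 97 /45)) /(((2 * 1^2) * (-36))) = 5894123 /5256576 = 1.12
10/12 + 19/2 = 31/3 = 10.33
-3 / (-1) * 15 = 45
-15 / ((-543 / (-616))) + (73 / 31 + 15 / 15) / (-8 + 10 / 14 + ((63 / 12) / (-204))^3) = -100643583560184 / 5758616707339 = -17.48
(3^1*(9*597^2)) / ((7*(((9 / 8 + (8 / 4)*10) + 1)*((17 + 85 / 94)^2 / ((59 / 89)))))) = 2799315488 / 21785687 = 128.49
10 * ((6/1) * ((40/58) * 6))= 7200/29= 248.28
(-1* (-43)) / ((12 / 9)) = 129 / 4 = 32.25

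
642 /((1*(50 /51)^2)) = 834921 /1250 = 667.94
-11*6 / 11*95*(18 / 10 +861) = -491796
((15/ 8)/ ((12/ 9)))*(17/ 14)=765/ 448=1.71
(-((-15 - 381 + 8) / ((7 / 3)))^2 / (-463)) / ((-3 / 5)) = -2258160 / 22687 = -99.54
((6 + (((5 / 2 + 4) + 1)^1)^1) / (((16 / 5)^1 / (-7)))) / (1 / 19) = -561.09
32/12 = 8/3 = 2.67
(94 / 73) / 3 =94 / 219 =0.43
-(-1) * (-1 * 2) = -2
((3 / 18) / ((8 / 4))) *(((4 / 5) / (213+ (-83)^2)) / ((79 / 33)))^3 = 0.00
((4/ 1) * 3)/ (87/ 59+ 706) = 0.02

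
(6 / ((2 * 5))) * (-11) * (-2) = 66 / 5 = 13.20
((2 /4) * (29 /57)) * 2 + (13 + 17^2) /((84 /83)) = 79511 /266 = 298.91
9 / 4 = 2.25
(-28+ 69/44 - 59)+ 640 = 554.57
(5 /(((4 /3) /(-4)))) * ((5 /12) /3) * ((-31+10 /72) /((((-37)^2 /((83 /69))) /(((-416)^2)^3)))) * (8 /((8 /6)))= 1493489441952917094400 /850149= 1756738456379901.75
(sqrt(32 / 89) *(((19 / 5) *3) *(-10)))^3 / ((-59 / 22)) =4172027904 *sqrt(178) / 467339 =119103.68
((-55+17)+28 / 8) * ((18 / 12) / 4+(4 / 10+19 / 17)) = -88803 / 1360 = -65.30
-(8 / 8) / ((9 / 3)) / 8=-1 / 24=-0.04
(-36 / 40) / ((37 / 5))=-0.12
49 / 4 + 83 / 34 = 999 / 68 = 14.69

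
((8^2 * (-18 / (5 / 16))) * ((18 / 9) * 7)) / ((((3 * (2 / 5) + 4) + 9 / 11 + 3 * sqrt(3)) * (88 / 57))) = -304286976 / 13943 + 151683840 * sqrt(3) / 13943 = -2980.91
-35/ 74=-0.47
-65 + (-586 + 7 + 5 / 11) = -643.55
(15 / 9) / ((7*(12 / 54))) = 15 / 14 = 1.07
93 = 93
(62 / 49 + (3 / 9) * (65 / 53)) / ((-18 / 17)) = -221731 / 140238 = -1.58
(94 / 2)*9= 423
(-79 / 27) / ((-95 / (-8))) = -632 / 2565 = -0.25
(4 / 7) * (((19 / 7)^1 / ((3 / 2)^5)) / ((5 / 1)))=2432 / 59535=0.04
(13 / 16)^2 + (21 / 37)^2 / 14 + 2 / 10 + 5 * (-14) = -121114811 / 1752320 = -69.12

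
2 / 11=0.18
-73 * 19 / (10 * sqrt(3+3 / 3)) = -1387 / 20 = -69.35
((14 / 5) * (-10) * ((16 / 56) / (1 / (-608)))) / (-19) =-256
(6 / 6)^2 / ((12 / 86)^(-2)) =36 / 1849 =0.02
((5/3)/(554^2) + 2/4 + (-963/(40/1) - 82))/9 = -972079651/82867320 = -11.73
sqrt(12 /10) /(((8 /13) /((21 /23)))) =273 * sqrt(30) /920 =1.63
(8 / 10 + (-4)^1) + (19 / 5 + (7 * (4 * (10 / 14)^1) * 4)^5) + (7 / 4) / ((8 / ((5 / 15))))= 1572864000323 / 480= 3276800000.67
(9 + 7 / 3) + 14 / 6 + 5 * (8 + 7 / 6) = 119 / 2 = 59.50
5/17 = 0.29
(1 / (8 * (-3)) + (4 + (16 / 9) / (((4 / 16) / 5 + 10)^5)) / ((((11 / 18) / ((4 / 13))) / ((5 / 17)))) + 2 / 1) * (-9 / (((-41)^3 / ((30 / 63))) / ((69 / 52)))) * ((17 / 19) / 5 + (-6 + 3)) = -374317258106204597 / 630455573699661681972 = -0.00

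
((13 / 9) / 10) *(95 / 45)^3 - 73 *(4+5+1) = -47806133 / 65610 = -728.64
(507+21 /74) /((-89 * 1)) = -5.70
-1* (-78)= 78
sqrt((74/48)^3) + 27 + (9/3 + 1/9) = 37 * sqrt(222)/288 + 271/9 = 32.03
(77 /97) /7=11 /97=0.11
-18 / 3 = -6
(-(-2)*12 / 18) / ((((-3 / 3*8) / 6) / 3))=-3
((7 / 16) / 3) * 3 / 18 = 7 / 288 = 0.02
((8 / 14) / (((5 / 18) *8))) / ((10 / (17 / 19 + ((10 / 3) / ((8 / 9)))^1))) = 0.12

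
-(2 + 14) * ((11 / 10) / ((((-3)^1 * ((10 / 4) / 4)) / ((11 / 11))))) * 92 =64768 / 75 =863.57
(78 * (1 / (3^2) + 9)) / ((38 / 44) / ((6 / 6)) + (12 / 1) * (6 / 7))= 328328 / 5151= 63.74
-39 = -39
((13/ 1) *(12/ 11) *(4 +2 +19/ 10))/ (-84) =-1027/ 770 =-1.33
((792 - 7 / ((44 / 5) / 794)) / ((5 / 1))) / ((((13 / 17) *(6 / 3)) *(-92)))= -59993 / 263120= -0.23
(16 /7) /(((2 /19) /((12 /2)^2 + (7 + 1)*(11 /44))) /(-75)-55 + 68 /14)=-108300 /2375833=-0.05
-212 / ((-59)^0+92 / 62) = -85.35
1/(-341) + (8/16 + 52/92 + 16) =267639/15686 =17.06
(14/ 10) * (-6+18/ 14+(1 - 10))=-96/ 5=-19.20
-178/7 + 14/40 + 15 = -1411/140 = -10.08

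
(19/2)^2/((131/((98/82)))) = 17689/21484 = 0.82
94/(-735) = -94/735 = -0.13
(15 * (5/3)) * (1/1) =25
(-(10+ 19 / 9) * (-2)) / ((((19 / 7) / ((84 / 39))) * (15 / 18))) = 85456 / 3705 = 23.07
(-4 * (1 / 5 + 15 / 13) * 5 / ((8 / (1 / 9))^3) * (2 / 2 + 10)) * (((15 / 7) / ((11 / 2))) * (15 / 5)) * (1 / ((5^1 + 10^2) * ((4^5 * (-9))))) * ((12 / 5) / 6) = 11 / 28531077120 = 0.00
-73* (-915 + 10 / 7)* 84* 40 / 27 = 8299288.89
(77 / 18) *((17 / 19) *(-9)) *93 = -121737 / 38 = -3203.61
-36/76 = -0.47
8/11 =0.73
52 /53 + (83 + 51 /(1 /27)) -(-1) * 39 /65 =1461.58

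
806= 806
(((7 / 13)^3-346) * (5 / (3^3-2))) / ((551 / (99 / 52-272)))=2134331571 / 62948444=33.91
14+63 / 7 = 23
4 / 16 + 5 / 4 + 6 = 7.50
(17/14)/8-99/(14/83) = -586.78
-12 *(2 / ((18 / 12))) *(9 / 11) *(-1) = 144 / 11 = 13.09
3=3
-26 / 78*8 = -2.67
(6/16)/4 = 3/32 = 0.09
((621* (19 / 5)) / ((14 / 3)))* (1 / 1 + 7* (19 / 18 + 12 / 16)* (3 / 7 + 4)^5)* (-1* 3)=-21957717780549 / 672280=-32661566.28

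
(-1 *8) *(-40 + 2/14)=2232/7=318.86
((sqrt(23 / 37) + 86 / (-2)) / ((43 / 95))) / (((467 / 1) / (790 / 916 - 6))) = 223535 / 213886 - 223535*sqrt(851) / 340292626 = 1.03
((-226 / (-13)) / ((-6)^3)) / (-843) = 113 / 1183572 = 0.00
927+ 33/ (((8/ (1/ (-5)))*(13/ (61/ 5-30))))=2413137/ 2600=928.13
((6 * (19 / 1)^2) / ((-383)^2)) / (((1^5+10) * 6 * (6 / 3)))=361 / 3227158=0.00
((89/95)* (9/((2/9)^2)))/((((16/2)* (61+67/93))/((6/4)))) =0.52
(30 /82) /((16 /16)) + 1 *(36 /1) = 36.37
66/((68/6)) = 99/17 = 5.82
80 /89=0.90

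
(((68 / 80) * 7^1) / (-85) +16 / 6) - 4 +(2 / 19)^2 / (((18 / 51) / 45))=1019 / 108300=0.01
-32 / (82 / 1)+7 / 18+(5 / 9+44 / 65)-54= -52.77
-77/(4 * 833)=-11/476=-0.02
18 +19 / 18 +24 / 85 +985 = 1536637 / 1530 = 1004.34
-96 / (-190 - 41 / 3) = 288 / 611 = 0.47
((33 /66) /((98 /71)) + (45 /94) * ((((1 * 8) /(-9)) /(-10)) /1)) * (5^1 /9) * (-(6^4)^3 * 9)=-10146526663680 /2303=-4405786653.79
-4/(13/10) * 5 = -200/13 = -15.38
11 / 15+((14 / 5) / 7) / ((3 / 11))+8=51 / 5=10.20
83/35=2.37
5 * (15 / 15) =5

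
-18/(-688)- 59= -20287/344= -58.97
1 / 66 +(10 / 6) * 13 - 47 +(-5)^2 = -7 / 22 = -0.32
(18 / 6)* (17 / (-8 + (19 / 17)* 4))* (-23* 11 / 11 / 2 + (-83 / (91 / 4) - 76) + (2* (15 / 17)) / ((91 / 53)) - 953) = 10973211 / 728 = 15073.09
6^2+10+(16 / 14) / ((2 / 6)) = 346 / 7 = 49.43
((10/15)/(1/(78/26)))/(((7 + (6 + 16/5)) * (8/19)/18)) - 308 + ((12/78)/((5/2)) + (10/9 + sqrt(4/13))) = -352813/1170 + 2 * sqrt(13)/13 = -300.99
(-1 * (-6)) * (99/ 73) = 594/ 73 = 8.14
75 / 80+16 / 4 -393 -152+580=39.94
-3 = -3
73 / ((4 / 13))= 949 / 4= 237.25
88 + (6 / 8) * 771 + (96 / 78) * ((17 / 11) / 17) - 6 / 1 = 377727 / 572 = 660.36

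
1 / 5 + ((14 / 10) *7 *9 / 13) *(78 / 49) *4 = 217 / 5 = 43.40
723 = 723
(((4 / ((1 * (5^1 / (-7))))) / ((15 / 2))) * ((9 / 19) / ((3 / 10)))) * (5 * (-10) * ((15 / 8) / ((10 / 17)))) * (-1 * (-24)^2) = -2056320 / 19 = -108227.37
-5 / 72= -0.07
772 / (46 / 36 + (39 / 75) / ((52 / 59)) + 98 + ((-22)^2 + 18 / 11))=7642800 / 5796491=1.32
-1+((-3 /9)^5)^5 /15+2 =12709329141644 /12709329141645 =1.00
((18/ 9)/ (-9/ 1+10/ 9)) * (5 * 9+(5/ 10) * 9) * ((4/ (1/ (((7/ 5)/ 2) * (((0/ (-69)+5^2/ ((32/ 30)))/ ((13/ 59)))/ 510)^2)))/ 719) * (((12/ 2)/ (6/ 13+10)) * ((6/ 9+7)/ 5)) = -12483823275/ 6677398693888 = -0.00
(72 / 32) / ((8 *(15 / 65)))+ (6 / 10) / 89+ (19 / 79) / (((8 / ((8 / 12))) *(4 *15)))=12411043 / 10124640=1.23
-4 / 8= -1 / 2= -0.50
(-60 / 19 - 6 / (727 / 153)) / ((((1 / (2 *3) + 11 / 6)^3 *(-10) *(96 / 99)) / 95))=1007523 / 186112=5.41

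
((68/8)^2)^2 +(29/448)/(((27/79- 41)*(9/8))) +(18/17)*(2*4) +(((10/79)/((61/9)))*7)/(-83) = 57553219845103567/11007533430432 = 5228.53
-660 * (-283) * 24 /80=56034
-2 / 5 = -0.40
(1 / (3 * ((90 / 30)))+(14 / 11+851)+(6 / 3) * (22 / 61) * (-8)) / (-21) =-5112698 / 126819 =-40.31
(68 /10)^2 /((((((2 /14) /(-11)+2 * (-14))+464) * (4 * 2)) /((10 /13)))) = 22253 /2182115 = 0.01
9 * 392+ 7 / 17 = 59983 / 17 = 3528.41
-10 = -10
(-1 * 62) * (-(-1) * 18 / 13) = -1116 / 13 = -85.85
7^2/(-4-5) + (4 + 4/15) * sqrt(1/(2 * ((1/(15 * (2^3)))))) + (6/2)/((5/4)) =30.01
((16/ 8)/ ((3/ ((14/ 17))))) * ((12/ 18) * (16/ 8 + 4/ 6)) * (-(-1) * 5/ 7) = 320/ 459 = 0.70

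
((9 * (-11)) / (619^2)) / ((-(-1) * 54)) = -11 / 2298966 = -0.00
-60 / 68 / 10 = -3 / 34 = -0.09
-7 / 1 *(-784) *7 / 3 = 38416 / 3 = 12805.33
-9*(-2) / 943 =18 / 943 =0.02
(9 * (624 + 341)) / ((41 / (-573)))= -4976505 / 41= -121378.17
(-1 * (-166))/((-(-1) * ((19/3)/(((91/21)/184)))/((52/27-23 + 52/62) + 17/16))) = -277047277/23409216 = -11.83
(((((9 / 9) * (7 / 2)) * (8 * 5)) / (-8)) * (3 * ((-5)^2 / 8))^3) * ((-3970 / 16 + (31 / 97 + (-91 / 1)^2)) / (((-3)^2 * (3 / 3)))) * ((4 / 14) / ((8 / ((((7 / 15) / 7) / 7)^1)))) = -13914640625 / 3178496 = -4377.74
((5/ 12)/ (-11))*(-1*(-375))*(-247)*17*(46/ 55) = 12072125/ 242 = 49884.81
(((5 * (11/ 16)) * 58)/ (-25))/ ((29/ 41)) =-451/ 40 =-11.28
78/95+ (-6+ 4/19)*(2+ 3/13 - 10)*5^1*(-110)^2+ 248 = 3361082294/1235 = 2721524.12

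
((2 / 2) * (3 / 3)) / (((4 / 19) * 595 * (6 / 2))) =19 / 7140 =0.00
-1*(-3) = 3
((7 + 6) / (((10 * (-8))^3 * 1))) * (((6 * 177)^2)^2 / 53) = -1033526071773 / 1696000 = -609390.37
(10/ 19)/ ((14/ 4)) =20/ 133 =0.15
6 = 6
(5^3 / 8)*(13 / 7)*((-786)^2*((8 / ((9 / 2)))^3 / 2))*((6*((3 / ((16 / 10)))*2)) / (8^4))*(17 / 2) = 2370363125 / 1008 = 2351550.72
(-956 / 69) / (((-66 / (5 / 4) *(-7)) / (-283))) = 338185 / 31878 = 10.61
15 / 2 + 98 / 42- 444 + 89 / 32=-431.39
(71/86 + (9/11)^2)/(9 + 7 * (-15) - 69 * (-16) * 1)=0.00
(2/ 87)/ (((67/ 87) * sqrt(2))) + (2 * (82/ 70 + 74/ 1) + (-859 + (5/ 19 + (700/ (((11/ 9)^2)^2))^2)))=sqrt(2)/ 67 + 13925793427470758/ 142548655865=97691.53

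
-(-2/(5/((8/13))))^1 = 16/65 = 0.25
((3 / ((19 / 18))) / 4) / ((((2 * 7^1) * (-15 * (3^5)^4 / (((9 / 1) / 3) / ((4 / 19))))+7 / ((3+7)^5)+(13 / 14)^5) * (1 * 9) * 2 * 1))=-210087500 / 273477798658491373799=-0.00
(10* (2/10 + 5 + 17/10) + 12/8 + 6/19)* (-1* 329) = -885339/38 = -23298.39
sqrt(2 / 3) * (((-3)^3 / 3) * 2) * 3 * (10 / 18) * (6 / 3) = -20 * sqrt(6) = -48.99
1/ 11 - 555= -554.91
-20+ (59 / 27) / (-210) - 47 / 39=-1563797 / 73710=-21.22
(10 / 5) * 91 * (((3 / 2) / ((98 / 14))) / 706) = 39 / 706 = 0.06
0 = 0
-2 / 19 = -0.11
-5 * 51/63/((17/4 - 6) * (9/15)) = 1700/441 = 3.85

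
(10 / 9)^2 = 100 / 81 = 1.23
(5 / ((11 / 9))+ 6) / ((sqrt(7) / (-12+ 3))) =-999 * sqrt(7) / 77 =-34.33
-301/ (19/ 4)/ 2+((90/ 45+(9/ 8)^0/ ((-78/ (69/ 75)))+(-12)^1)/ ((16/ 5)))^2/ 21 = -69286762307/ 2219443200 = -31.22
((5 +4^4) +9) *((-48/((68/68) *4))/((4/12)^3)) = -87480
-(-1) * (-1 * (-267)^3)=19034163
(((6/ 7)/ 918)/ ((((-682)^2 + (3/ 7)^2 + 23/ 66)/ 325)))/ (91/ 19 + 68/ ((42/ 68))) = 6656650/ 1172177330072831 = 0.00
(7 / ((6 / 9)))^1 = 21 / 2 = 10.50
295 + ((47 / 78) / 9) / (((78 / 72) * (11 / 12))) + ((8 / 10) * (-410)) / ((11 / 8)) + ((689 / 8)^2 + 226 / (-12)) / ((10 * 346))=72443777993 / 1234970880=58.66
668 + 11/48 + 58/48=10711/16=669.44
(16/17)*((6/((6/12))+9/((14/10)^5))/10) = 1838472/1428595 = 1.29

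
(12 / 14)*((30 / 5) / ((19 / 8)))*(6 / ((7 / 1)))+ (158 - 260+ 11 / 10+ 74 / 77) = -10044669 / 102410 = -98.08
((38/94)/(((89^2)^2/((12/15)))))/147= 76/2167430715345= 0.00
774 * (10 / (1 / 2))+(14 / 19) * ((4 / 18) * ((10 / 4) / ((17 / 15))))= 15000470 / 969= 15480.36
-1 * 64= -64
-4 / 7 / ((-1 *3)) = 4 / 21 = 0.19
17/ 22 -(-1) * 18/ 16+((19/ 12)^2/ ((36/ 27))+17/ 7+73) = 1170989/ 14784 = 79.21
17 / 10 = 1.70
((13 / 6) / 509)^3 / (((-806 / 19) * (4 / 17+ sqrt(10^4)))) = -0.00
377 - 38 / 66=12422 / 33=376.42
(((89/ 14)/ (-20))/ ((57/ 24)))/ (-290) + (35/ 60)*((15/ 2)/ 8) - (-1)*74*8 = 592.55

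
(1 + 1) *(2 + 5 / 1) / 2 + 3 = 10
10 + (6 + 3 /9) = 16.33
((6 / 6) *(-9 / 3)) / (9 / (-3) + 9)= -1 / 2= -0.50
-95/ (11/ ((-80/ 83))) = 7600/ 913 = 8.32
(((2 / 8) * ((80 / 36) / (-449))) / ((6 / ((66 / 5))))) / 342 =-11 / 1382022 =-0.00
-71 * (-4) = 284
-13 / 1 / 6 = -13 / 6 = -2.17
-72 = -72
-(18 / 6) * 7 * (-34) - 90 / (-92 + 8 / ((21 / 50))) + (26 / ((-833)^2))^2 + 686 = 516796237527741561 / 368815169349886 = 1401.23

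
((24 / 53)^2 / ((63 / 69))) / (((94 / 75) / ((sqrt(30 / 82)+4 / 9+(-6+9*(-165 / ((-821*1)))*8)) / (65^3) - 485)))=-144868931195936 / 1666943389657+6624*sqrt(615) / 416228251985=-86.91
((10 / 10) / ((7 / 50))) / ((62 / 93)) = 75 / 7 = 10.71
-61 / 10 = -6.10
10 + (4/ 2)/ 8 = 41/ 4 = 10.25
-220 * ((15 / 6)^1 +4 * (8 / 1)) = -7590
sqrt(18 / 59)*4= 12*sqrt(118) / 59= 2.21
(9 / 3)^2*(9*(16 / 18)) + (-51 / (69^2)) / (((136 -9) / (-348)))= 4839148 / 67183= 72.03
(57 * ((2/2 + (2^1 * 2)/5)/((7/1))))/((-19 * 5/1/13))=-2.01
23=23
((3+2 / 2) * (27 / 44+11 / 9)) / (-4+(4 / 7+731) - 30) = 5089 / 483417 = 0.01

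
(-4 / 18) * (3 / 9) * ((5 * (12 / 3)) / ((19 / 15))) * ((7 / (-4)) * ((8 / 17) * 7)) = 19600 / 2907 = 6.74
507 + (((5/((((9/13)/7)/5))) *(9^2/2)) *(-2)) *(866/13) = -1363443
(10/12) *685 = 3425/6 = 570.83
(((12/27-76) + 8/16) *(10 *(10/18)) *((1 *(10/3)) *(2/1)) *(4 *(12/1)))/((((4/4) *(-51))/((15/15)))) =10808000/4131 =2616.32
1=1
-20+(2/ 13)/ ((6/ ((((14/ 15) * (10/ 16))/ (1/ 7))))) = -9311/ 468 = -19.90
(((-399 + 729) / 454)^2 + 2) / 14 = 130283 / 721406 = 0.18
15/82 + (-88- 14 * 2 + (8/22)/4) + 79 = -33127/902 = -36.73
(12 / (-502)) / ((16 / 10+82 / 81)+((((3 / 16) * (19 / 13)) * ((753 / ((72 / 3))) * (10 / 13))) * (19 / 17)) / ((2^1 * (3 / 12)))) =-0.00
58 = 58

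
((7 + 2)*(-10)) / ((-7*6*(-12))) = -5 / 28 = -0.18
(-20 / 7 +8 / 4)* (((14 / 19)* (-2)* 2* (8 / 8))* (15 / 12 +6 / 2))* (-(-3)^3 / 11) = 5508 / 209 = 26.35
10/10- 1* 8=-7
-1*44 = -44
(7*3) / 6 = 7 / 2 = 3.50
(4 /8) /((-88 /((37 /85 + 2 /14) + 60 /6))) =-0.06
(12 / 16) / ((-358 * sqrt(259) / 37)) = -3 * sqrt(259) / 10024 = -0.00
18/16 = 9/8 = 1.12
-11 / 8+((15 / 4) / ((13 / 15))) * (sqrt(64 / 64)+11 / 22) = 133 / 26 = 5.12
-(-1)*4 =4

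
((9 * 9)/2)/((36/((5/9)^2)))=25/72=0.35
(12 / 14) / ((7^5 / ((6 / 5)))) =36 / 588245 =0.00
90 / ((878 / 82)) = 3690 / 439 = 8.41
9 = 9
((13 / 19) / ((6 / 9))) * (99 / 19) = 3861 / 722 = 5.35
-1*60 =-60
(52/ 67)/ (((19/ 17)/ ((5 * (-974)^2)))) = 4193147920/ 1273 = 3293910.38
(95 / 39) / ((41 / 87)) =2755 / 533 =5.17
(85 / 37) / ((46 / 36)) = 1530 / 851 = 1.80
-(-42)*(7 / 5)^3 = 115.25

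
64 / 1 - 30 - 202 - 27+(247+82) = 134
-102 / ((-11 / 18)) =1836 / 11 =166.91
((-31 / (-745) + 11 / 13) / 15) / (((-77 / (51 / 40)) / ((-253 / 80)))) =1680909 / 542360000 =0.00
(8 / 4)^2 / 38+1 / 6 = 31 / 114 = 0.27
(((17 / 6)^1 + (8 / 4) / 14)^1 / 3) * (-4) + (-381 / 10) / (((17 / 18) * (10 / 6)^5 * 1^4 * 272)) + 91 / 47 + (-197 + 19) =-38517135994367 / 213932250000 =-180.04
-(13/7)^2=-169/49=-3.45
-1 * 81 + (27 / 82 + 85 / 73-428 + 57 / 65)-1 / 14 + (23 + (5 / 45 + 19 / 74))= -438367933273 / 906968790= -483.33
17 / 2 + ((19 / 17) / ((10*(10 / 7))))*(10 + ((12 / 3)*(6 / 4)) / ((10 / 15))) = 16977 / 1700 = 9.99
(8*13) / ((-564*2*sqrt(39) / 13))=-13*sqrt(39) / 423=-0.19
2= 2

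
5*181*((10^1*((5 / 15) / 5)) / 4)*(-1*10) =-4525 / 3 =-1508.33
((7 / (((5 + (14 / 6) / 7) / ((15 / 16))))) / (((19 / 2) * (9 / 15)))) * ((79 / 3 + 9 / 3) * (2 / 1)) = 1925 / 152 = 12.66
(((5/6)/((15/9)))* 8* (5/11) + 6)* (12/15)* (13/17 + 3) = 23.55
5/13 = 0.38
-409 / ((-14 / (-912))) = -186504 / 7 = -26643.43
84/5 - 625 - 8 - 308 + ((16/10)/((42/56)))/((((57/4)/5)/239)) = -745.30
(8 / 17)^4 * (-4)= -16384 / 83521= -0.20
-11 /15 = -0.73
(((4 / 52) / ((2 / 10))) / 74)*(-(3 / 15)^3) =-1 / 24050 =-0.00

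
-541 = -541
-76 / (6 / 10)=-380 / 3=-126.67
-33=-33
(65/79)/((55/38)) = 494/869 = 0.57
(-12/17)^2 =144/289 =0.50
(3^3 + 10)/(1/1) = 37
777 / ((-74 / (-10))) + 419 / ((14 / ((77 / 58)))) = 16789 / 116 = 144.73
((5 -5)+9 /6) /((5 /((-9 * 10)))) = -27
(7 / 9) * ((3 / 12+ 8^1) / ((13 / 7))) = 539 / 156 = 3.46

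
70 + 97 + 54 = 221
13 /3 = 4.33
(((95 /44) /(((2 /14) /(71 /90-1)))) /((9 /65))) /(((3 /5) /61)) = -50097775 /21384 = -2342.77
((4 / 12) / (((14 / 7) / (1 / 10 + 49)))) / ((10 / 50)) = 491 / 12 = 40.92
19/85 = 0.22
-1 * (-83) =83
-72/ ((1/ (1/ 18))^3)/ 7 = -1/ 567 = -0.00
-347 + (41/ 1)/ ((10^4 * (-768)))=-2664960041/ 7680000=-347.00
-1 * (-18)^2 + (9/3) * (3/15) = -1617/5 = -323.40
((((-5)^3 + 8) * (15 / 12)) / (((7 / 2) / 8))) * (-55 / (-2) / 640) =-14.36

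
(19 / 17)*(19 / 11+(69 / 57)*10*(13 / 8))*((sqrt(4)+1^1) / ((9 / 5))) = 29815 / 748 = 39.86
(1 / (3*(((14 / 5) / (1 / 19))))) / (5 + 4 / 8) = 5 / 4389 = 0.00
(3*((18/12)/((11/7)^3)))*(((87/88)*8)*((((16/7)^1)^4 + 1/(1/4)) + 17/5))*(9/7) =2935195299/7174090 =409.14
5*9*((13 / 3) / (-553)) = -0.35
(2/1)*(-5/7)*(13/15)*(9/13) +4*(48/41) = 1098/287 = 3.83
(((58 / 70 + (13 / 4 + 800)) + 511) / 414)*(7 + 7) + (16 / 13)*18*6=9547363 / 53820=177.39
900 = 900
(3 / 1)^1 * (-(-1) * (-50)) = -150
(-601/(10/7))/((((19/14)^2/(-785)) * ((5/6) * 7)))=30737.90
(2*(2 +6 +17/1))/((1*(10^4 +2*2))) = 25/5002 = 0.00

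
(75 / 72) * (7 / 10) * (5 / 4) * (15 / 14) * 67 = 8375 / 128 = 65.43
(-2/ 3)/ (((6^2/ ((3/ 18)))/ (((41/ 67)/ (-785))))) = 41/ 17040780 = 0.00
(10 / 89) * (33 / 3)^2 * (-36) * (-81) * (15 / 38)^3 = 1488526875 / 610451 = 2438.41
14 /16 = 7 /8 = 0.88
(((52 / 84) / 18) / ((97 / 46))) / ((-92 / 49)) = -91 / 10476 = -0.01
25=25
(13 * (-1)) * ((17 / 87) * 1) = -221 / 87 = -2.54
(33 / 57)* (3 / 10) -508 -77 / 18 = -437849 / 855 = -512.10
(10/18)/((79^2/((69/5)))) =23/18723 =0.00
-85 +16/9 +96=12.78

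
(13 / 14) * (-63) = -117 / 2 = -58.50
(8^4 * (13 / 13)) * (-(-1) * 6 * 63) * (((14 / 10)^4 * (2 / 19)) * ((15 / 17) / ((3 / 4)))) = 29739515904 / 40375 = 736582.44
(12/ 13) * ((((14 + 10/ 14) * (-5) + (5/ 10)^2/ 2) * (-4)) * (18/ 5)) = 444204/ 455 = 976.27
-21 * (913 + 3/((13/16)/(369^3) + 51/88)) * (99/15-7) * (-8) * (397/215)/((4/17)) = -533524234550104644/1101837990115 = -484212.96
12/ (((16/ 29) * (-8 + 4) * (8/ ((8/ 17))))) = -87/ 272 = -0.32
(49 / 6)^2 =2401 / 36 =66.69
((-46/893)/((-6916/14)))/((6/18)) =69/220571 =0.00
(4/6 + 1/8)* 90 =285/4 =71.25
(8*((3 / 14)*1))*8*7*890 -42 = 85398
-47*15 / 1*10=-7050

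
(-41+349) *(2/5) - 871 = -3739/5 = -747.80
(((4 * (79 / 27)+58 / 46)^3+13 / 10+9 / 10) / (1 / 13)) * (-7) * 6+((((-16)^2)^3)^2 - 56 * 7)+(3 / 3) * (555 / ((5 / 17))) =112347481221182303983153 / 399138435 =281474975521168.00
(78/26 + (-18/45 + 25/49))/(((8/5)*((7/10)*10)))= 381/1372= 0.28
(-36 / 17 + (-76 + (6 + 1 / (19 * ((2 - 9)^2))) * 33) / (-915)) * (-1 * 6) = 13039438 / 965447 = 13.51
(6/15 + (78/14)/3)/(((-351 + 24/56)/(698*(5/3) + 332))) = -177197/18405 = -9.63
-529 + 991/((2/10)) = 4426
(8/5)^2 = 64/25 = 2.56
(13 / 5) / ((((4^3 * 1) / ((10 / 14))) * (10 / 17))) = 221 / 4480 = 0.05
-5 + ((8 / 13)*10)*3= 175 / 13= 13.46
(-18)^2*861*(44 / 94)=6137208 / 47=130578.89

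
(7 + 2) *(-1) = -9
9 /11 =0.82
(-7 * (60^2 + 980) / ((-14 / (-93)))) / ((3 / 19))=-1348810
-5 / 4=-1.25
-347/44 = -7.89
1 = 1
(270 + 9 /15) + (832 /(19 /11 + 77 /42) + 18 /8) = 476127 /940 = 506.52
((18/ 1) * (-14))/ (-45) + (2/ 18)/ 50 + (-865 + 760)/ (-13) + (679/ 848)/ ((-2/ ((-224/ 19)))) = 108388211/ 5890950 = 18.40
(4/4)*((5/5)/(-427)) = -0.00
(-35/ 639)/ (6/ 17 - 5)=595/ 50481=0.01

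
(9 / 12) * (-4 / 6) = -0.50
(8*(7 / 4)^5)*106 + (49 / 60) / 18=120254477 / 8640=13918.34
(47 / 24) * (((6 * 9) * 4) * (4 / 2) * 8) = 6768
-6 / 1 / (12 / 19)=-19 / 2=-9.50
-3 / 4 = -0.75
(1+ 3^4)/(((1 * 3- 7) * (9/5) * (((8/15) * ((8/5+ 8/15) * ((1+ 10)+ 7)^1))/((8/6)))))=-5125/6912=-0.74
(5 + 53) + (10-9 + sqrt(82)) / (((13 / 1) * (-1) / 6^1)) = 748 / 13-6 * sqrt(82) / 13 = 53.36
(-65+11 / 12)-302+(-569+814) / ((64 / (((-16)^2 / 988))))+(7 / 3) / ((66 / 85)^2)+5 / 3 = -580284487 / 1613898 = -359.55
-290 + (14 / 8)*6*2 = -269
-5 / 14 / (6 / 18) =-15 / 14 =-1.07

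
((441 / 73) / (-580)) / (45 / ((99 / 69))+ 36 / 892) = -360591 / 1087206520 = -0.00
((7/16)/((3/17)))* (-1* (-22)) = 1309/24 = 54.54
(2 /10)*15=3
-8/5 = -1.60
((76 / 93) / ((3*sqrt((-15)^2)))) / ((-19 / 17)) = -68 / 4185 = -0.02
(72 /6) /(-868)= -3 /217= -0.01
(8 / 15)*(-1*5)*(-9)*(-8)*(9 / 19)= -1728 / 19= -90.95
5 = 5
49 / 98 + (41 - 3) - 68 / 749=57537 / 1498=38.41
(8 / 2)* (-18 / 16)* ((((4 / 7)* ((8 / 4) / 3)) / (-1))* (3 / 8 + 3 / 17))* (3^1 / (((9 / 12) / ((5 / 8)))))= 1125 / 476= 2.36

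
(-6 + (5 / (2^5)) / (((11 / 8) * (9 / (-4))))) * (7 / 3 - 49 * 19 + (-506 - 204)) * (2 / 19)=5889368 / 5643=1043.66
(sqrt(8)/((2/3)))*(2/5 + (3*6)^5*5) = 141717606*sqrt(2)/5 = 40083792.09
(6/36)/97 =1/582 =0.00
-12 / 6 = -2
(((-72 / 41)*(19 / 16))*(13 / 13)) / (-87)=57 / 2378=0.02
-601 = -601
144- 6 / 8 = 573 / 4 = 143.25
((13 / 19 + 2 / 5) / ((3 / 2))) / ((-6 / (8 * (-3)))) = 824 / 285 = 2.89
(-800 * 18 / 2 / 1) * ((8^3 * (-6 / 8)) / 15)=184320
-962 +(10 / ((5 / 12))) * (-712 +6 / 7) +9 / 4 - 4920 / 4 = -539201 / 28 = -19257.18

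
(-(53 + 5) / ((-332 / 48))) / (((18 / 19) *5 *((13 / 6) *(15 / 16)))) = 70528 / 80925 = 0.87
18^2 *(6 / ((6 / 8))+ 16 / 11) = 33696 / 11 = 3063.27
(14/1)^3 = 2744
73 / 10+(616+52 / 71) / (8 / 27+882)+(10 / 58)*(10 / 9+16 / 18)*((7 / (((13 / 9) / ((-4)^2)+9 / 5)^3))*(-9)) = 2956968561426206057 / 618271100332958690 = 4.78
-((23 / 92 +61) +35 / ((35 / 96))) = -629 / 4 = -157.25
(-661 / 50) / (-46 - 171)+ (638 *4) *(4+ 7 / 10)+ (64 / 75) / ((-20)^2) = 9760494311 / 813750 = 11994.46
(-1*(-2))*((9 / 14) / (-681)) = -0.00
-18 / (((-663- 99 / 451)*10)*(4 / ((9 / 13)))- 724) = 0.00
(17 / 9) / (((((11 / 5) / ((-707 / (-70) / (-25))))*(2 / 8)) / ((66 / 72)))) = -1717 / 1350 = -1.27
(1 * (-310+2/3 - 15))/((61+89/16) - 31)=-15568/1707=-9.12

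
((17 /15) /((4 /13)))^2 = 48841 /3600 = 13.57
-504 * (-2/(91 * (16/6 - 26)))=-216/455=-0.47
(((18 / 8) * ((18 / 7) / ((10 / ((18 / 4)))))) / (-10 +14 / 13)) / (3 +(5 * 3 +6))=-3159 / 259840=-0.01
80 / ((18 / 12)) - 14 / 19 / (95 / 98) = 284684 / 5415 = 52.57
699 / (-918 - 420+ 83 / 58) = -40542 / 77521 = -0.52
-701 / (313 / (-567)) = 397467 / 313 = 1269.86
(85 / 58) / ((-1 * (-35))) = 17 / 406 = 0.04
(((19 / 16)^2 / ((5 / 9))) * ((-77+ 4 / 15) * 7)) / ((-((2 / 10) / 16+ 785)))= 8725731 / 5024080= 1.74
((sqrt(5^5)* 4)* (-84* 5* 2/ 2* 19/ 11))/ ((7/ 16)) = -370780.73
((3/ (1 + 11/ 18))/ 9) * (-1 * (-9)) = 54/ 29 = 1.86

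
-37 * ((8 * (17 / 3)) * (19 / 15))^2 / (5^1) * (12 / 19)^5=-2102329344 / 857375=-2452.05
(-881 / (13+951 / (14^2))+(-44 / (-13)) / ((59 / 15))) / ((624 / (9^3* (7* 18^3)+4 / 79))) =-19122212589990136 / 8268581373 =-2312635.23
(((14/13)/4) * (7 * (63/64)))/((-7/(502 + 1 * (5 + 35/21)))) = -112161/832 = -134.81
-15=-15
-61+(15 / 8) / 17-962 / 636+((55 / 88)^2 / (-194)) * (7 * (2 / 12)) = -4188654923 / 67120896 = -62.40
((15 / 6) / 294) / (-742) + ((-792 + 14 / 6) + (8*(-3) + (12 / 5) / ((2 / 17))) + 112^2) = 25633989727 / 2181480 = 11750.73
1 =1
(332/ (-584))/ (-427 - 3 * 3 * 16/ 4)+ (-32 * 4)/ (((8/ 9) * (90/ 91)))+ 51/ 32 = -778756119/ 5407840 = -144.01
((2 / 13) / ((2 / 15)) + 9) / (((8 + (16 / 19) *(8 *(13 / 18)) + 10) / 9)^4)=185126427005553 / 759609505232500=0.24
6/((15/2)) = 4/5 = 0.80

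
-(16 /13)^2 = -256 /169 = -1.51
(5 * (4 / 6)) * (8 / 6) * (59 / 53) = 2360 / 477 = 4.95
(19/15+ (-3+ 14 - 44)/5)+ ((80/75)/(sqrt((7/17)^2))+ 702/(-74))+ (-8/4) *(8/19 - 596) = 29007537/24605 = 1178.93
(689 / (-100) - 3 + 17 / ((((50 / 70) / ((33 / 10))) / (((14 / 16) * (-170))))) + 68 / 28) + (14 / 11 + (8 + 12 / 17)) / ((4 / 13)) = -3052026687 / 261800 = -11657.86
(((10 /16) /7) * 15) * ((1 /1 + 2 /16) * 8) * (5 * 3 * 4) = 10125 /14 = 723.21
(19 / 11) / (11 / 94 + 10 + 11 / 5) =8930 / 63679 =0.14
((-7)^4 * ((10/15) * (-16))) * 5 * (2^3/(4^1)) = -768320/3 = -256106.67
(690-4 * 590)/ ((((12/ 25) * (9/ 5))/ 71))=-7410625/ 54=-137233.80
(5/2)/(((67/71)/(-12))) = -2130/67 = -31.79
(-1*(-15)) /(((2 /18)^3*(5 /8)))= 17496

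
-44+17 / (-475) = -20917 / 475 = -44.04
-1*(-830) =830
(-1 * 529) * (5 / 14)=-188.93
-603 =-603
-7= -7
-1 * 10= -10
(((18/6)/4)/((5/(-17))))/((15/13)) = -221/100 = -2.21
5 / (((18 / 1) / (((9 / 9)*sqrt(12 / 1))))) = 5*sqrt(3) / 9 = 0.96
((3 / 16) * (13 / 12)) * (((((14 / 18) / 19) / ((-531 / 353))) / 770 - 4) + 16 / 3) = 0.27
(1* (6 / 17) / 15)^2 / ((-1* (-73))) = 4 / 527425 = 0.00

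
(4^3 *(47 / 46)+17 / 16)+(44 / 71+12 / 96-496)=-428.80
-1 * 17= -17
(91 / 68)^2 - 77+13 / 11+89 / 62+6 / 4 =-112096451 / 1576784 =-71.09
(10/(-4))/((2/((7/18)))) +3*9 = 1909/72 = 26.51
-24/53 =-0.45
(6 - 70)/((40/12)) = -96/5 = -19.20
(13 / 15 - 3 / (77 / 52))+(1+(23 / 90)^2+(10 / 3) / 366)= -0.08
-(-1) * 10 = 10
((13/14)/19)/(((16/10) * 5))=13/2128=0.01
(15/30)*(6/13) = 3/13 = 0.23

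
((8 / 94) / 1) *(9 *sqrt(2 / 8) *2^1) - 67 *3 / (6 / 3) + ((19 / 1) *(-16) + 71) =-31277 / 94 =-332.73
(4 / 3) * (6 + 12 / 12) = 28 / 3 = 9.33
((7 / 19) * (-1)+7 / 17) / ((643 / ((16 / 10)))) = 112 / 1038445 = 0.00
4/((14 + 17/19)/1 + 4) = 76/359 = 0.21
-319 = -319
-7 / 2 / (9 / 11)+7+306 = 5557 / 18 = 308.72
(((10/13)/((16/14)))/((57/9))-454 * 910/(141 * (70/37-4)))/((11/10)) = 2904596275/2298582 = 1263.65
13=13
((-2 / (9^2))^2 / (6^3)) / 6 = 1 / 2125764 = 0.00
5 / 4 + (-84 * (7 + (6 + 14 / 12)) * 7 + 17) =-33247 / 4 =-8311.75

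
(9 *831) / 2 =7479 / 2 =3739.50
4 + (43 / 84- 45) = -40.49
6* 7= 42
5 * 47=235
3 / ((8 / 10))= 15 / 4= 3.75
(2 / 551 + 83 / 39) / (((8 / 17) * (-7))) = -778787 / 1203384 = -0.65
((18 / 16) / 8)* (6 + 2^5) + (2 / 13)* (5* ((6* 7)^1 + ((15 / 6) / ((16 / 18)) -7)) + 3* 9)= 16051 / 416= 38.58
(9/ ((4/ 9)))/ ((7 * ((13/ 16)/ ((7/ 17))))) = 324/ 221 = 1.47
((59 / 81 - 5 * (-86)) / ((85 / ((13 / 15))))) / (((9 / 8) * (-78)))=-139556 / 2788425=-0.05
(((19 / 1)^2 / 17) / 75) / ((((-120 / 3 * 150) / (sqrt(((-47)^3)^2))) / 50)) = -37480103 / 153000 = -244.97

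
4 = 4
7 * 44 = 308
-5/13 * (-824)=4120/13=316.92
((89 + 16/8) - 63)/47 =28/47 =0.60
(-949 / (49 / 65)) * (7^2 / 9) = -61685 / 9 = -6853.89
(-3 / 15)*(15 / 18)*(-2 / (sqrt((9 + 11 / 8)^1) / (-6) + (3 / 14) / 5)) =-4900*sqrt(166) / 101027 - 5040 / 101027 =-0.67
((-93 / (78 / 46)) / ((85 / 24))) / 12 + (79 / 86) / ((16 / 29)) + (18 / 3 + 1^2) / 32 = 28187 / 47515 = 0.59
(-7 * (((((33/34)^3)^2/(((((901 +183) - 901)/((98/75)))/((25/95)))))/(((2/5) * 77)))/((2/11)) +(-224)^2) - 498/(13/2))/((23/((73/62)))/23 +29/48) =-3581485554995501997687/14817808564499512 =-241701.43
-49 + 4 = -45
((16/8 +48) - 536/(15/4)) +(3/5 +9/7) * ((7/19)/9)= -92.86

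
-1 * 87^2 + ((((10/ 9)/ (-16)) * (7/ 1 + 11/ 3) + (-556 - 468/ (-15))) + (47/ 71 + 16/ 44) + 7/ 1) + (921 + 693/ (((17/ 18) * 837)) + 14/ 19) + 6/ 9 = -7562375107514/ 1055720655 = -7163.23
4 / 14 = 2 / 7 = 0.29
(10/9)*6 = 20/3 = 6.67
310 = 310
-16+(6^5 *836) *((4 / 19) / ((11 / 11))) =1368560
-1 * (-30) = 30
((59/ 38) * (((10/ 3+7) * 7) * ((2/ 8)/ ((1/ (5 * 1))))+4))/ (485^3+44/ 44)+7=364156597039/ 52022361456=7.00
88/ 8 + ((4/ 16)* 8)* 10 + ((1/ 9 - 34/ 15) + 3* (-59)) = -6667/ 45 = -148.16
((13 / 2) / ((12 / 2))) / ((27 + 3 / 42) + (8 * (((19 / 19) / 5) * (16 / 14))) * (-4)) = 455 / 8298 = 0.05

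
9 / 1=9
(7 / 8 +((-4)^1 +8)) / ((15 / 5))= 13 / 8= 1.62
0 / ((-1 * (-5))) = 0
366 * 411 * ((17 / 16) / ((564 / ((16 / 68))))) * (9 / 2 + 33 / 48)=345.89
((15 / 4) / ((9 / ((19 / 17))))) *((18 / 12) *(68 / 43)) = 95 / 86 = 1.10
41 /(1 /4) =164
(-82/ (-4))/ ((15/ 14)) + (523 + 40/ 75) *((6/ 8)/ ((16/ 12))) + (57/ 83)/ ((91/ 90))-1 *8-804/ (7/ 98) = -19848740123/ 1812720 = -10949.70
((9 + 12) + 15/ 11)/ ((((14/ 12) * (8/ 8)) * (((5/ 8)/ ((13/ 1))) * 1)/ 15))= 460512/ 77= 5980.68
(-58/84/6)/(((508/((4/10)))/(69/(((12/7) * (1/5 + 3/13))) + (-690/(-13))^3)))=-30504685387/2250009216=-13.56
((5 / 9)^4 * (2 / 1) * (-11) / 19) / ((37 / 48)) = -220000 / 1537461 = -0.14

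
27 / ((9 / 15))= 45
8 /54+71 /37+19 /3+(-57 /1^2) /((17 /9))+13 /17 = -356836 /16983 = -21.01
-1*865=-865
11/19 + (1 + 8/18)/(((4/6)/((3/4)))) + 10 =1855/152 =12.20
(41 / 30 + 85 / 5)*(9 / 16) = 1653 / 160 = 10.33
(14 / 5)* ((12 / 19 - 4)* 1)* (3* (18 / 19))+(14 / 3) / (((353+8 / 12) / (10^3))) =-26065424 / 1915105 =-13.61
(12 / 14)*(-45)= -270 / 7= -38.57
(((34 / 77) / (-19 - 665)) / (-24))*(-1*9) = -17 / 70224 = -0.00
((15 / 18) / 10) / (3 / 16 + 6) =4 / 297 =0.01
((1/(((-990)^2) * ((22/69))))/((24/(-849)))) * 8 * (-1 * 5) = 6509/1437480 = 0.00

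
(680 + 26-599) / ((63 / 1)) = 107 / 63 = 1.70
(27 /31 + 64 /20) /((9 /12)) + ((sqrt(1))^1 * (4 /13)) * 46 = 19.58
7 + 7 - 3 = 11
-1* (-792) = 792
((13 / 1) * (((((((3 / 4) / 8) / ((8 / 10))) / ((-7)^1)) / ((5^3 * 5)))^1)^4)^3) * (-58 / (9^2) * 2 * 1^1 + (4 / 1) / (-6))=-0.00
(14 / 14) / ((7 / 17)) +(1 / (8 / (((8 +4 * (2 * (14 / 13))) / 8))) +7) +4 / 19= 136919 / 13832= 9.90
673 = 673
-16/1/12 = -4/3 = -1.33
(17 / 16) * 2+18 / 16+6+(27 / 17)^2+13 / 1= 28637 / 1156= 24.77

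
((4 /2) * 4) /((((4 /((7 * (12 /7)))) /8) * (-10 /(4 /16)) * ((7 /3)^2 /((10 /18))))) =-24 /49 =-0.49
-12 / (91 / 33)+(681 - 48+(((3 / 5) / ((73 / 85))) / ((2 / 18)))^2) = 324028074 / 484939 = 668.18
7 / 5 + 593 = 2972 / 5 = 594.40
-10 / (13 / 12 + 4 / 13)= -1560 / 217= -7.19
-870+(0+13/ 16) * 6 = -6921/ 8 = -865.12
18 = 18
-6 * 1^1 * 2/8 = -3/2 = -1.50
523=523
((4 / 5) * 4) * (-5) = -16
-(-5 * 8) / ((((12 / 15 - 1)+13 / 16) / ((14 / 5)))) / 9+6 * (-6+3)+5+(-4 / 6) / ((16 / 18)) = 1655 / 252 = 6.57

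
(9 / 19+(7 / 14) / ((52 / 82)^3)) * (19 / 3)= 1625867 / 105456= 15.42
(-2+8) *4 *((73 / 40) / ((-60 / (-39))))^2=33.77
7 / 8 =0.88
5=5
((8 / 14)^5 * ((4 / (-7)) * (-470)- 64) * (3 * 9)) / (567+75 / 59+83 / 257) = 600332525568 / 1014321794857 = 0.59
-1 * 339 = -339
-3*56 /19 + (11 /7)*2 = -758 /133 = -5.70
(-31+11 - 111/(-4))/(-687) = -31/2748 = -0.01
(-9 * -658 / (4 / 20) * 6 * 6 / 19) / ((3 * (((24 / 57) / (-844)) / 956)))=-35836864560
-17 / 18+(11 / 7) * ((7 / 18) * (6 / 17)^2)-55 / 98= -182194 / 127449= -1.43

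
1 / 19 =0.05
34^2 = 1156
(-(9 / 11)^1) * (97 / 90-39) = 3413 / 110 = 31.03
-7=-7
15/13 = 1.15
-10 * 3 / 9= -10 / 3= -3.33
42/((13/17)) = 714/13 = 54.92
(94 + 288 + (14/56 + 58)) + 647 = 4349/4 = 1087.25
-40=-40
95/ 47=2.02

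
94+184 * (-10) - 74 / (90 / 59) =-80753 / 45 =-1794.51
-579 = -579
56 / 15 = 3.73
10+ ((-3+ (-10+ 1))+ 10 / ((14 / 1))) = -9 / 7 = -1.29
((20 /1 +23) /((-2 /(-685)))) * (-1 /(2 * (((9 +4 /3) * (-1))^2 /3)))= -795285 /3844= -206.89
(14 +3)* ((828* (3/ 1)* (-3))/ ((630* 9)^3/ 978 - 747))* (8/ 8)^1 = -2294388/ 3375620971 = -0.00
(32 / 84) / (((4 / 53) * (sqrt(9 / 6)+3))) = 212 / 105 - 106 * sqrt(6) / 315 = 1.19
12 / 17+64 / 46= 2.10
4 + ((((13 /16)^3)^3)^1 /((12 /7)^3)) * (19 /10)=4.06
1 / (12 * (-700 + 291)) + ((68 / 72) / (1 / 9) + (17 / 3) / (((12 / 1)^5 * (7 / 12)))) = 1513833449 / 178101504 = 8.50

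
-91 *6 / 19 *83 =-45318 / 19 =-2385.16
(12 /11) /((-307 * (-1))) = 12 /3377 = 0.00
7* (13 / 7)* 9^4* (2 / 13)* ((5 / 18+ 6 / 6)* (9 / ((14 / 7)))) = 150903 / 2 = 75451.50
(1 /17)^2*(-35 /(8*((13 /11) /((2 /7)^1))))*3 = -165 /15028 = -0.01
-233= -233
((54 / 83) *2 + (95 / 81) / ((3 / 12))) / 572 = 10072 / 961389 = 0.01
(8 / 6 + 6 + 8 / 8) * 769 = 19225 / 3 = 6408.33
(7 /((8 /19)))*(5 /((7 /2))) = 95 /4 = 23.75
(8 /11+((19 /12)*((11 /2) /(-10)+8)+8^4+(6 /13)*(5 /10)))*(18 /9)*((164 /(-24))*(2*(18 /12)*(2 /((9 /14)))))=-40470568271 /77220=-524094.38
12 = 12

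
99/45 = 2.20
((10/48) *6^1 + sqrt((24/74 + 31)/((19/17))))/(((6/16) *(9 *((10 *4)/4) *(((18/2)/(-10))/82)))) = -656 *sqrt(38369)/8991 -820/243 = -17.67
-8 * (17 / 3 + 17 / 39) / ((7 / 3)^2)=-816 / 91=-8.97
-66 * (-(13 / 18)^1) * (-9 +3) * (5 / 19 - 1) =4004 / 19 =210.74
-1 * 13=-13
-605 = -605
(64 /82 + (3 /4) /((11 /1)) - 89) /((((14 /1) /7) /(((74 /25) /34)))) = -235357 /61336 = -3.84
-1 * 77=-77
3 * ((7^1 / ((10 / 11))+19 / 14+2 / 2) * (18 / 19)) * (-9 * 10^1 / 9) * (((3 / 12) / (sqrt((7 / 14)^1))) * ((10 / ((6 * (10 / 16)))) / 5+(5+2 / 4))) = -286704 * sqrt(2) / 665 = -609.72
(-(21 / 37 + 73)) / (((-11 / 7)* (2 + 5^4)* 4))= 9527 / 510378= 0.02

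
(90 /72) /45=1 /36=0.03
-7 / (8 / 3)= -21 / 8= -2.62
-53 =-53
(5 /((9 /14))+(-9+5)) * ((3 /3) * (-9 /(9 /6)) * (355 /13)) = -618.97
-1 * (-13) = 13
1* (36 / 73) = 36 / 73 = 0.49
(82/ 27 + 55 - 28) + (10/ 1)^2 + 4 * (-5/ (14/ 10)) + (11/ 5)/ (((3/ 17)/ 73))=969398/ 945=1025.82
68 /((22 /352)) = 1088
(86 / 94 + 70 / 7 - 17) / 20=-143 / 470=-0.30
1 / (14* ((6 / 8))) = 2 / 21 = 0.10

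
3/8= 0.38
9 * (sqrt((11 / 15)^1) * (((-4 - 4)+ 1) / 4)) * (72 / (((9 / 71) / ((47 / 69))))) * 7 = -327026 * sqrt(165) / 115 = -36528.04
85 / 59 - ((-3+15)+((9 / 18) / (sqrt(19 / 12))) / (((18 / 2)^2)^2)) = -623 / 59 - sqrt(57) / 124659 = -10.56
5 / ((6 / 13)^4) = 110.19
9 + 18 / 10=54 / 5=10.80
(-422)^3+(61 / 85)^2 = -542969208079 / 7225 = -75151447.48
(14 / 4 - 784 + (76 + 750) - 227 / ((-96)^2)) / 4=419101 / 36864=11.37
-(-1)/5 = 1/5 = 0.20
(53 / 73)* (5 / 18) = 265 / 1314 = 0.20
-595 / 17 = -35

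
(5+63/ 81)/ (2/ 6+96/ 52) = 676/ 255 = 2.65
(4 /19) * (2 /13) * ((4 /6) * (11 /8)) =22 /741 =0.03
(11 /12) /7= 11 /84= 0.13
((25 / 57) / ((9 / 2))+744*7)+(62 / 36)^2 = 32079307 / 6156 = 5211.06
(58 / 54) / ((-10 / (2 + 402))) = -5858 / 135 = -43.39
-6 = -6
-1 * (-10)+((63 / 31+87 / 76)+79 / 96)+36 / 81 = 2450225 / 169632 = 14.44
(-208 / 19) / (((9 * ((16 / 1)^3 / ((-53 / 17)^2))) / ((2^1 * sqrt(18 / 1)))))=-36517 * sqrt(2) / 2108544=-0.02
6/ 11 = 0.55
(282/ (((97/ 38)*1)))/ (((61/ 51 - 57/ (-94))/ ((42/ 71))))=2157645168/ 59510567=36.26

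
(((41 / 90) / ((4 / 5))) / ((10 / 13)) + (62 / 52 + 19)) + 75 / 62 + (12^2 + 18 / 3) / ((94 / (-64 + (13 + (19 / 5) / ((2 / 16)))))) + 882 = 11881960993 / 13637520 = 871.27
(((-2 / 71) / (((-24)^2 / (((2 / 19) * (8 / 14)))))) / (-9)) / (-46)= -1 / 140738472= -0.00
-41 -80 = -121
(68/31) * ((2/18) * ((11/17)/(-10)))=-22/1395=-0.02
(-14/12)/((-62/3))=7/124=0.06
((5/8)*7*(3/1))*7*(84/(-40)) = -3087/16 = -192.94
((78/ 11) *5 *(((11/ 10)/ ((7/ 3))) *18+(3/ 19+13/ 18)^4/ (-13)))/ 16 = 52533409997821/ 2809078538112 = 18.70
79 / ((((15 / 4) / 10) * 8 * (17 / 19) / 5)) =7505 / 51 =147.16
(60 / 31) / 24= 5 / 62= 0.08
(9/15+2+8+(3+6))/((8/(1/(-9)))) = -49/180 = -0.27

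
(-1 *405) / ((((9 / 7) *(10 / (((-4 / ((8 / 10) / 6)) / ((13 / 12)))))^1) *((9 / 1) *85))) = 252 / 221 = 1.14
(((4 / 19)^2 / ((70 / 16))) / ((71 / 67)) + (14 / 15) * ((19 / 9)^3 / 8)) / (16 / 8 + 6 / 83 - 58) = -721217815327 / 36429021450360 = -0.02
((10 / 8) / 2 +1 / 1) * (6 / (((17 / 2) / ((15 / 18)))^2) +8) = 45409 / 3468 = 13.09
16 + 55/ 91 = 1511/ 91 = 16.60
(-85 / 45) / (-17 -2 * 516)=17 / 9441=0.00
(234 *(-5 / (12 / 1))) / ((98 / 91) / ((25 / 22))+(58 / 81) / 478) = -1226876625 / 11943994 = -102.72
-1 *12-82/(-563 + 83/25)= -82927/6996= -11.85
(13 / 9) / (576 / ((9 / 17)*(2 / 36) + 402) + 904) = 177697 / 111387240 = 0.00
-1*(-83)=83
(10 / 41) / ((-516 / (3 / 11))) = -5 / 38786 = -0.00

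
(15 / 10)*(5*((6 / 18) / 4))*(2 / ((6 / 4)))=5 / 6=0.83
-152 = -152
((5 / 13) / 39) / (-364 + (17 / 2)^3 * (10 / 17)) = -20 / 5577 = -0.00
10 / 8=1.25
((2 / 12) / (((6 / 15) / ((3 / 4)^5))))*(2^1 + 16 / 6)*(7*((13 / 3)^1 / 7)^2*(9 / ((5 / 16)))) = 4563 / 128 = 35.65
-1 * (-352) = 352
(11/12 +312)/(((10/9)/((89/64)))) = 200517/512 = 391.63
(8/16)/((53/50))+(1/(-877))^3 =16863153272/35749885049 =0.47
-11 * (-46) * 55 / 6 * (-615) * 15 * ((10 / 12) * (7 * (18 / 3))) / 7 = -213943125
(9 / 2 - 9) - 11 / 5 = -67 / 10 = -6.70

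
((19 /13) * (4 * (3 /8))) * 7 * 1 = 399 /26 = 15.35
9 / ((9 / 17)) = 17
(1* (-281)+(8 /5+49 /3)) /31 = -3946 /465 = -8.49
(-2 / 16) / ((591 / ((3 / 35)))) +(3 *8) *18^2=7776.00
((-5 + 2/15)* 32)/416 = -73/195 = -0.37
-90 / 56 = -45 / 28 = -1.61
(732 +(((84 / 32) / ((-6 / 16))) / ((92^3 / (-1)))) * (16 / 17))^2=366781154913910801 / 684517950736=535824.01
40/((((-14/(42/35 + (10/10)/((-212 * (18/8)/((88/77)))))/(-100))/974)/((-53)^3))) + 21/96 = -700197173808113/14112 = -49617146670.08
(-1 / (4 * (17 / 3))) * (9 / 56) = -27 / 3808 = -0.01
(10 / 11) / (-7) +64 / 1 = 4918 / 77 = 63.87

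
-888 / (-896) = 111 / 112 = 0.99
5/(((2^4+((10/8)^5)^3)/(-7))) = -0.79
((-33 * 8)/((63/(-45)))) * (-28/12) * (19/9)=-8360/9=-928.89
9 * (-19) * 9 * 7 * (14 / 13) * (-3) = 452466 / 13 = 34805.08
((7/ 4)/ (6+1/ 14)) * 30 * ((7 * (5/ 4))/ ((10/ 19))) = 19551/ 136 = 143.76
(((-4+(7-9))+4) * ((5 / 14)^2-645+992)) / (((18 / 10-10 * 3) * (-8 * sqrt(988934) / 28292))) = -1247345 * sqrt(988934) / 14168056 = -87.55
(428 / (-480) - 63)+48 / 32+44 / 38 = -61.23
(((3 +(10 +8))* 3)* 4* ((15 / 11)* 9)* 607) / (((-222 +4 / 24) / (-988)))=122414029920 / 14641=8361042.96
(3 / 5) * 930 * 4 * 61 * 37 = 5037624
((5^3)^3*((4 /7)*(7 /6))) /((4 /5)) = 9765625 /6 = 1627604.17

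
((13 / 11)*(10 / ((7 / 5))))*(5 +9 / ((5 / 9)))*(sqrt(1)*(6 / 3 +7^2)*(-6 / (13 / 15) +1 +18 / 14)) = -22813320 / 539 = -42325.27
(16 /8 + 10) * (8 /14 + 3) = 300 /7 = 42.86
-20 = -20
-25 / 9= -2.78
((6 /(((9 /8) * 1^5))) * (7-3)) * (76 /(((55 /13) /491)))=31046912 /165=188163.10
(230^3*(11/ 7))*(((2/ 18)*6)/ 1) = 267674000/ 21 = 12746380.95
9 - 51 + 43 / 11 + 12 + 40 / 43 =-25.16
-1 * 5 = -5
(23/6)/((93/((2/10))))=23/2790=0.01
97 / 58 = 1.67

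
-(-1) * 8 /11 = 8 /11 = 0.73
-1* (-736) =736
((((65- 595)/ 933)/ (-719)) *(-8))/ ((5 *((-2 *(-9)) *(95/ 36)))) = -1696/ 63728565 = -0.00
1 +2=3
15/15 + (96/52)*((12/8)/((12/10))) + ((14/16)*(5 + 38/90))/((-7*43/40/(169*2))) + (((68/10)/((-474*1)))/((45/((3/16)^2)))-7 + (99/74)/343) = -6998503911519719/32281761657600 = -216.79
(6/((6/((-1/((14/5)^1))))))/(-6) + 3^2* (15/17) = 11425/1428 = 8.00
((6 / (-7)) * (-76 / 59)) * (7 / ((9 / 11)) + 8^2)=99256 / 1239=80.11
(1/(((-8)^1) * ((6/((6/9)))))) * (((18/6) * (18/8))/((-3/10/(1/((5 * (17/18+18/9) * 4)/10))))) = 45/848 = 0.05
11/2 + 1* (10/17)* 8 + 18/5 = 2347/170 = 13.81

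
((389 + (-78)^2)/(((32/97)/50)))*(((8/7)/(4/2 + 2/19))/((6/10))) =887629.39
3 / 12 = 0.25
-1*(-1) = 1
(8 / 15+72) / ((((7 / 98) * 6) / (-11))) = -83776 / 45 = -1861.69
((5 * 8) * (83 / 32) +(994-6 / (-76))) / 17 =83435 / 1292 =64.58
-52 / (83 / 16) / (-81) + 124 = 834484 / 6723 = 124.12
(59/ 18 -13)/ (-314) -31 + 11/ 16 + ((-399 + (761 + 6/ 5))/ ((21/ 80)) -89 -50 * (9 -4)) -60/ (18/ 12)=154194757/ 158256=974.34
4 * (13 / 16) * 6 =39 / 2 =19.50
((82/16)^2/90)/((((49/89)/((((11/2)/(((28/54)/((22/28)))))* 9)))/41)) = 20039676723/12293120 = 1630.15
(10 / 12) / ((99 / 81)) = 15 / 22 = 0.68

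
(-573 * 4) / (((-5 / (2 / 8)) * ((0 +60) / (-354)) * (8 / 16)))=-1352.28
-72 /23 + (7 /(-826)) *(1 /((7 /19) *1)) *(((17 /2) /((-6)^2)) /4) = -17135365 /5471424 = -3.13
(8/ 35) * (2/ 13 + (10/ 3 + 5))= 1.94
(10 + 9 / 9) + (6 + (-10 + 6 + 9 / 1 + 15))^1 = 37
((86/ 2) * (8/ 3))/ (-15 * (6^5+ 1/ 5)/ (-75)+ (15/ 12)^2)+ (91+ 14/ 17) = 2918541643/ 31758771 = 91.90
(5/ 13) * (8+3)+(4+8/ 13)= 115/ 13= 8.85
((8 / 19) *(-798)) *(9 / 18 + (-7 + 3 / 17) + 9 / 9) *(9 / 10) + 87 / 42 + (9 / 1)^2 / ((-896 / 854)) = 58441513 / 38080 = 1534.70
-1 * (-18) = 18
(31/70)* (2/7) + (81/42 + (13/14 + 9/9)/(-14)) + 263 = 259619/980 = 264.92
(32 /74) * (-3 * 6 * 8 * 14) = -32256 /37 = -871.78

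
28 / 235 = 0.12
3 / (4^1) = 3 / 4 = 0.75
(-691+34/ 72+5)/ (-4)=24679/ 144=171.38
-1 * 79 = -79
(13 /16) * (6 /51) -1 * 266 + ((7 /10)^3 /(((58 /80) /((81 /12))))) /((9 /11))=-25833329 /98600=-262.00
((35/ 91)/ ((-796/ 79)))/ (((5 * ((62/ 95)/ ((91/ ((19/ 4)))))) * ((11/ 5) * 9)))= -13825/ 1221462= -0.01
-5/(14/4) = -10/7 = -1.43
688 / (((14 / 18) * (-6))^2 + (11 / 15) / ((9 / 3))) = 31.24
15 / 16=0.94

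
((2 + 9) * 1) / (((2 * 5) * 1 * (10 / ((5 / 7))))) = 11 / 140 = 0.08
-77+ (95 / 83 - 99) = -14513 / 83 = -174.86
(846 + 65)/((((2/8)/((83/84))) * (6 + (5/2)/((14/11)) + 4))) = 302452/1005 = 300.95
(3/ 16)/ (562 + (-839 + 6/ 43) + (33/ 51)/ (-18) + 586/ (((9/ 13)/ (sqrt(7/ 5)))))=359549225055/ 6415503291597976 + 54955288323 * sqrt(35)/ 1603875822899494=0.00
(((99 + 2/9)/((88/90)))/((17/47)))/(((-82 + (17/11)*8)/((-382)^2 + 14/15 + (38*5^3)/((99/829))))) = -482255142229/644589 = -748159.13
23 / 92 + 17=69 / 4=17.25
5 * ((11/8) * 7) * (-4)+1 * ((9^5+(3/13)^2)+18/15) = 58857.75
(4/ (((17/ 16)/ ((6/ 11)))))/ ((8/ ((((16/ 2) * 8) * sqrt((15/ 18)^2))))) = 2560/ 187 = 13.69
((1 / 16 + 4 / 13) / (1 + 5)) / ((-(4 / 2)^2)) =-77 / 4992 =-0.02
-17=-17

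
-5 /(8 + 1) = -5 /9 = -0.56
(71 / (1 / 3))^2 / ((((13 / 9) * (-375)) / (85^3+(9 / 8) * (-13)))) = -668677766481 / 13000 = -51436751.27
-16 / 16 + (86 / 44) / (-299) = -6621 / 6578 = -1.01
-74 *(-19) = 1406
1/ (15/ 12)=0.80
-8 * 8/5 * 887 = -56768/5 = -11353.60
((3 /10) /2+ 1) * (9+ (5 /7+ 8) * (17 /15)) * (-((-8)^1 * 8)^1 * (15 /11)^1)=729376 /385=1894.48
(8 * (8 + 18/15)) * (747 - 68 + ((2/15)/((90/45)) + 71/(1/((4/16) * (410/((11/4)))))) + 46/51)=3433573216/14025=244818.05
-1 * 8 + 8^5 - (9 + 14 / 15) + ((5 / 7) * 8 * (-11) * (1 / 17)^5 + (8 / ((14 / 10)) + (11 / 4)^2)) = 78152360968769 / 2385359760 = 32763.34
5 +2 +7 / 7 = 8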